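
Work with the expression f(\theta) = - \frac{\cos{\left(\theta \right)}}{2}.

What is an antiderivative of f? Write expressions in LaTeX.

An antiderivative is F(\theta) = - \frac{\sin{\left(\theta \right)}}{2}.

Recover f(\theta) by differentiating a candidate F(\theta); any mismatch rules it out.
Check: d/d\theta[- \frac{\sin{\left(\theta \right)}}{2}] = - \frac{\cos{\left(\theta \right)}}{2} = f(\theta).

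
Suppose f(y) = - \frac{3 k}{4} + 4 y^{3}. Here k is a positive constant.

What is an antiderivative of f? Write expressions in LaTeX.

Recover f(y) by differentiating a candidate F(y); any mismatch rules it out.
Check: d/dy[- \frac{3 k y}{4} + y^{4}] = - \frac{3 k}{4} + 4 y^{3} = f(y).

An antiderivative is F(y) = - \frac{3 k y}{4} + y^{4}.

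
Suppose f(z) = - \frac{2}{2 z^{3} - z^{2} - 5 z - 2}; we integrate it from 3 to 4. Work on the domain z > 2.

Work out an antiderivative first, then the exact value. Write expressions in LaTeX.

The denominator factors as \left(z - 2\right) \left(z + 1\right) \left(2 z + 1\right); partial fractions split f into directly integrable pieces: \frac{8}{5 \left(2 z + 1\right)} - \frac{2}{3 \left(z + 1\right)} - \frac{2}{15 \left(z - 2\right)}.
F(z) = - \frac{2 \left(\log{\left(z - 2 \right)} - 6 \log{\left(z + \frac{1}{2} \right)} + 5 \log{\left(z + 1 \right)}\right)}{15} is an antiderivative of f.
Check: d/dz[- \frac{2 \left(\log{\left(z - 2 \right)} - 6 \log{\left(z + \frac{1}{2} \right)} + 5 \log{\left(z + 1 \right)}\right)}{15}] = - \frac{2}{2 z^{3} - z^{2} - 5 z - 2} = f(z).
F(4) = - \frac{2 \log{\left(5 \right)}}{3} - \frac{2 \log{\left(2 \right)}}{15} + \frac{4 \log{\left(\frac{9}{2} \right)}}{5}; F(3) = - \frac{2 \log{\left(4 \right)}}{3} + \frac{4 \log{\left(\frac{7}{2} \right)}}{5}.
Integral = F(4) - F(3) = - \frac{2 \log{\left(5 \right)}}{3} - \frac{4 \log{\left(\frac{7}{2} \right)}}{5} - \frac{2 \log{\left(2 \right)}}{15} + \frac{2 \log{\left(4 \right)}}{3} + \frac{4 \log{\left(\frac{9}{2} \right)}}{5}.

Antiderivative: F(z) = - \frac{2 \left(\log{\left(z - 2 \right)} - 6 \log{\left(z + \frac{1}{2} \right)} + 5 \log{\left(z + 1 \right)}\right)}{15}; value = - \frac{2 \log{\left(5 \right)}}{3} - \frac{4 \log{\left(\frac{7}{2} \right)}}{5} - \frac{2 \log{\left(2 \right)}}{15} + \frac{2 \log{\left(4 \right)}}{3} + \frac{4 \log{\left(\frac{9}{2} \right)}}{5}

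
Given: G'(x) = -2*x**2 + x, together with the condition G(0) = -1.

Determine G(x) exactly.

Integrate term by term and add the pieces.
A general antiderivative is -2*x**3/3 + x**2/2 + C.
The condition gives C = -1 - (0) = -1.
So G(x) = (-4*x**3 + 3*x**2 - 6)/6.
Check: d/dx[(-4*x**3 + 3*x**2 - 6)/6] = -2*x**2 + x = G'(x).

G(x) = (-4*x**3 + 3*x**2 - 6)/6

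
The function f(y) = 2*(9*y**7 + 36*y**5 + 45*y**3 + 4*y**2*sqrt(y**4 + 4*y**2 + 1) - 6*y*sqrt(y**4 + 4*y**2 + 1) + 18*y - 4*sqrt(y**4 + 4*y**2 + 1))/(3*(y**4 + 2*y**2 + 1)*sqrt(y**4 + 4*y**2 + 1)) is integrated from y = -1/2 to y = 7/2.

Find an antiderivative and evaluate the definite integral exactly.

Antiderivative: F(y) = (9*y**2*sqrt(y**4 + 4*y**2 + 1) - 8*y + 9*sqrt(y**4 + 4*y**2 + 1) + 6)/(3*(y**2 + 1)); value = -3*sqrt(33)/4 - 512/159 + 3*sqrt(3201)/4

Check any antiderivative F(y) by computing F'(y) and comparing it with f(y).
F(y) = (9*y**2*sqrt(y**4 + 4*y**2 + 1) - 8*y + 9*sqrt(y**4 + 4*y**2 + 1) + 6)/(3*(y**2 + 1)) is an antiderivative of f.
Check: d/dy[(9*y**2*sqrt(y**4 + 4*y**2 + 1) - 8*y + 9*sqrt(y**4 + 4*y**2 + 1) + 6)/(3*(y**2 + 1))] = (18*y**7 + 72*y**5 + 90*y**3 + 8*y**2*sqrt(y**4 + 4*y**2 + 1) - 12*y*sqrt(y**4 + 4*y**2 + 1) + 36*y - 8*sqrt(y**4 + 4*y**2 + 1))/(3*y**4*sqrt(y**4 + 4*y**2 + 1) + 6*y**2*sqrt(y**4 + 4*y**2 + 1) + 3*sqrt(y**4 + 4*y**2 + 1)), which equals f(y).
F(7/2) = -88/159 + 3*sqrt(3201)/4; F(-1/2) = 8/3 + 3*sqrt(33)/4.
Integral = F(7/2) - F(-1/2) = -3*sqrt(33)/4 - 512/159 + 3*sqrt(3201)/4.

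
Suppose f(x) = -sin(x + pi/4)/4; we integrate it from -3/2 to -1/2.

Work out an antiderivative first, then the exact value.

Antiderivative: F(x) = cos(x + pi/4)/4; value = -sin(pi/4 + 3/2)/4 + sin(1/2 + pi/4)/4

An antiderivative F(x) passes only if d/dx[F] lands on f(x) exactly.
F(x) = cos(x + pi/4)/4 is an antiderivative of f.
Check: d/dx[cos(x + pi/4)/4] = -sin(x + pi/4)/4 = f(x).
F(-1/2) = sin(1/2 + pi/4)/4; F(-3/2) = sin(pi/4 + 3/2)/4.
Integral = F(-1/2) - F(-3/2) = -sin(pi/4 + 3/2)/4 + sin(1/2 + pi/4)/4.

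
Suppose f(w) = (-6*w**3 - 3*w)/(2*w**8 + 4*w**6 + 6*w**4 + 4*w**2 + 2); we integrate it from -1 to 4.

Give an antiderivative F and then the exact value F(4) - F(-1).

f matches the chain-rule pattern g'(h)*h' with inner function h(w) = 2*w**4 + 2*w**2 + 2; substituting u = h(w) collapses the integral.
F(w) = 3/(4*(w**4 + w**2 + 1)) is an antiderivative of f.
Check: d/dw[3/(4*(w**4 + w**2 + 1))] = (-6*w**3 - 3*w)/(2*w**8 + 4*w**6 + 6*w**4 + 4*w**2 + 2) = f(w).
F(4) = 1/364; F(-1) = 1/4.
Integral = F(4) - F(-1) = -45/182.

Antiderivative: F(w) = 3/(4*(w**4 + w**2 + 1)); value = -45/182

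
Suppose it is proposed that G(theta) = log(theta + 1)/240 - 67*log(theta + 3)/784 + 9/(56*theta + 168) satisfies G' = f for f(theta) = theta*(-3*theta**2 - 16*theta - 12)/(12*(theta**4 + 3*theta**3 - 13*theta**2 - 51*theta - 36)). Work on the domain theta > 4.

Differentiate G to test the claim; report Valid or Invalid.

d/dtheta[G] = (-239*theta**2 - 1404*theta - 1116)/(2940*theta**3 + 20580*theta**2 + 44100*theta + 26460)
d/dtheta[G] - f(theta) = 124/(735*theta - 2940) != 0.

Invalid: d/dtheta[G] - f = 124/(735*theta - 2940), which is not 0.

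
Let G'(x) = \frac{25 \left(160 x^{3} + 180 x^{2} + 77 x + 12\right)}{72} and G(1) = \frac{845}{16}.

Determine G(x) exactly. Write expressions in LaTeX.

The substitution u = - \frac{5 x^{2}}{3} - \frac{5 x}{4} - \frac{1}{3} works: G'(x) is exactly (dG/du)*(du/dx) for that inner function.
A general antiderivative is 5 \left(- \frac{5 x^{2}}{3} - \frac{5 x}{4} - \frac{1}{3}\right)^{2} + C.
The condition gives C = \frac{845}{16} - (\frac{845}{16}) = 0.
So G(x) = \frac{5 \left(- 20 x^{2} - 15 x - 4\right)^{2}}{144}.
Check: d/dx[\frac{5 \left(- 20 x^{2} - 15 x - 4\right)^{2}}{144}] = \frac{500 x^{3}}{9} + \frac{125 x^{2}}{2} + \frac{1925 x}{72} + \frac{25}{6}, which equals G'(x).

G(x) = \frac{5 \left(- 20 x^{2} - 15 x - 4\right)^{2}}{144}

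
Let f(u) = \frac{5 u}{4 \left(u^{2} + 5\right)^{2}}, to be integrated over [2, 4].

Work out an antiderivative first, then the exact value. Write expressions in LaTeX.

f matches the chain-rule pattern g'(h)*h' with inner function h(u) = 8 u^{2} + 40; substituting w = h(u) collapses the integral.
F(u) = - \frac{5}{8 u^{2} + 40} is an antiderivative of f.
Check: d/du[- \frac{5}{8 u^{2} + 40}] = \frac{5 u}{4 u^{4} + 40 u^{2} + 100}, which equals f(u).
F(4) = - \frac{5}{168}; F(2) = - \frac{5}{72}.
Integral = F(4) - F(2) = \frac{5}{126}.

Antiderivative: F(u) = - \frac{5}{8 u^{2} + 40}; value = \frac{5}{126}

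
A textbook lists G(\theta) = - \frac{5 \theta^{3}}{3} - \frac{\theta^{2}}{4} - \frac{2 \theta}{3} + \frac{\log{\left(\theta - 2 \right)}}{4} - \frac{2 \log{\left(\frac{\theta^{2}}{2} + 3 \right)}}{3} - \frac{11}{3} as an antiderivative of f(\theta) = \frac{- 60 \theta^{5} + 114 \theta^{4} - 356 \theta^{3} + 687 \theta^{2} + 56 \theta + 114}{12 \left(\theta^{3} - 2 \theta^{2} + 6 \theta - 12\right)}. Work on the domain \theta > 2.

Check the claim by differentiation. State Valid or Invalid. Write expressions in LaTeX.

Valid - differentiating G returns exactly f.

d/d\theta[G] = \frac{- 60 \theta^{5} + 114 \theta^{4} - 356 \theta^{3} + 687 \theta^{2} + 56 \theta + 114}{12 \theta^{3} - 24 \theta^{2} + 72 \theta - 144}
This equals f(\theta) exactly, so the claim holds.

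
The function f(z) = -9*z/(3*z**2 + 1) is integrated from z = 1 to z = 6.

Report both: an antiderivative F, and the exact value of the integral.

The substitution u = 3*z**2 + 1 works: f is exactly (dF/du)*(du/dz) for that inner function.
F(z) = -3*log(3*z**2 + 1)/2 is an antiderivative of f.
Check: d/dz[-3*log(3*z**2 + 1)/2] = -9*z/(3*z**2 + 1) = f(z).
F(6) = -3*log(109)/2; F(1) = -3*log(4)/2.
Integral = F(6) - F(1) = -3*log(109)/2 + 3*log(4)/2.

Antiderivative: F(z) = -3*log(3*z**2 + 1)/2; value = -3*log(109)/2 + 3*log(4)/2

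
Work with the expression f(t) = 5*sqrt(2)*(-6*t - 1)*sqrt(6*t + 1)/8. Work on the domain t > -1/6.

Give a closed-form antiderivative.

An antiderivative is F(t) = -sqrt(2)*(6*t + 1)**(5/2)/24.

Whatever form F(t) takes, F'(t) = f(t) is non-negotiable.
Check: d/dt[-sqrt(2)*(6*t + 1)**(5/2)/24] = -15*sqrt(2)*t*sqrt(6*t + 1)/4 - 5*sqrt(2)*sqrt(6*t + 1)/8, which equals f(t).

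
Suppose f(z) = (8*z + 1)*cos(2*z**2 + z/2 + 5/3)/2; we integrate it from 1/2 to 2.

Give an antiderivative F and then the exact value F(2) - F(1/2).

f matches the chain-rule pattern g'(h)*h' with inner function h(z) = 2*z**2 + z/2 + 5/3; substituting u = h(z) collapses the integral.
F(z) = sin(2*z**2 + z/2 + 5/3) is an antiderivative of f.
Check: d/dz[sin(2*z**2 + z/2 + 5/3)] = 4*z*cos(2*z**2 + z/2 + 5/3) + cos(2*z**2 + z/2 + 5/3)/2, which equals f(z).
F(2) = sin(32/3); F(1/2) = sin(29/12).
Integral = F(2) - F(1/2) = sin(32/3) - sin(29/12).

Antiderivative: F(z) = sin(2*z**2 + z/2 + 5/3); value = sin(32/3) - sin(29/12)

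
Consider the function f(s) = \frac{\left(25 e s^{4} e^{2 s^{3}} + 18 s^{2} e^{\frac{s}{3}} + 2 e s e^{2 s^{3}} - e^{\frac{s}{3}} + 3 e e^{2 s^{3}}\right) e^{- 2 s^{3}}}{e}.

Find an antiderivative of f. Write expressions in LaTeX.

Any candidate F(s) must reproduce f(s) exactly when differentiated.
Check: d/ds[\frac{15 s^{5} + 3 s^{2} + 9 s - \frac{9 e^{\frac{s}{3}} e^{- 2 s^{3}}}{e} - 4}{3}] = \frac{\left(25 e s^{4} e^{2 s^{3}} + 18 s^{2} e^{\frac{s}{3}} + 2 e s e^{2 s^{3}} - e^{\frac{s}{3}} + 3 e e^{2 s^{3}}\right) e^{- 2 s^{3}}}{e} = f(s).

An antiderivative is F(s) = \frac{15 s^{5} + 3 s^{2} + 9 s - \frac{9 e^{\frac{s}{3}} e^{- 2 s^{3}}}{e} - 4}{3}.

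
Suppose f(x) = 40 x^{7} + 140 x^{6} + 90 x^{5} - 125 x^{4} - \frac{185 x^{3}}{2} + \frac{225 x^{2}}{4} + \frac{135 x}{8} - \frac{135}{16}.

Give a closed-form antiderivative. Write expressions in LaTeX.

The substitution u = x^{2} + x - \frac{3}{4} works: f is exactly (dF/du)*(du/dx) for that inner function.
Check: d/dx[5 x^{8} + 20 x^{7} + 15 x^{6} - 25 x^{5} - \frac{185 x^{4}}{8} + \frac{75 x^{3}}{4} + \frac{135 x^{2}}{16} - \frac{135 x}{16}] = 40 x^{7} + 140 x^{6} + 90 x^{5} - 125 x^{4} - \frac{185 x^{3}}{2} + \frac{225 x^{2}}{4} + \frac{135 x}{8} - \frac{135}{16} = f(x).

An antiderivative is F(x) = 5 x^{8} + 20 x^{7} + 15 x^{6} - 25 x^{5} - \frac{185 x^{4}}{8} + \frac{75 x^{3}}{4} + \frac{135 x^{2}}{16} - \frac{135 x}{16}.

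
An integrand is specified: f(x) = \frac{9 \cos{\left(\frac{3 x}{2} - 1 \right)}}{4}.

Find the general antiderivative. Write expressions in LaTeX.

F(x) = \frac{3 \sin{\left(\frac{3 x}{2} - 1 \right)}}{2} + C

A candidate is checked by its d/dx: the result must match f(x).
Check: d/dx[\frac{3 \sin{\left(\frac{3 x}{2} - 1 \right)}}{2}] = \frac{9 \cos{\left(\frac{3 x}{2} - 1 \right)}}{4} = f(x).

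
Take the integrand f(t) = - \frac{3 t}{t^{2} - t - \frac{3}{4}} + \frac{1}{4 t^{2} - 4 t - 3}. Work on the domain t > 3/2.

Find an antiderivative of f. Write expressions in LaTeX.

An antiderivative is F(t) = - \frac{17 \log{\left(t - \frac{3}{2} \right)}}{8} - \frac{7 \log{\left(t + \frac{1}{2} \right)}}{8}.

The denominator factors as \left(2 t - 3\right) \left(2 t + 1\right); partial fractions split f into directly integrable pieces: - \frac{7}{4 \left(2 t + 1\right)} - \frac{17}{4 \left(2 t - 3\right)}.
Check: d/dt[- \frac{17 \log{\left(t - \frac{3}{2} \right)}}{8} - \frac{7 \log{\left(t + \frac{1}{2} \right)}}{8}] = \frac{1 - 12 t}{4 t^{2} - 4 t - 3}, which equals f(t).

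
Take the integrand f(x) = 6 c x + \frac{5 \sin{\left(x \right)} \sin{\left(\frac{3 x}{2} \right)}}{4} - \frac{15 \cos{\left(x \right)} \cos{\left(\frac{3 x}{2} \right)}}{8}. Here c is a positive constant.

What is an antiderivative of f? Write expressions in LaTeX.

An antiderivative is F(x) = 3 c x^{2} - \frac{5 \sin{\left(\frac{3 x}{2} \right)} \cos{\left(x \right)}}{4}.

Integrate term by term and add the pieces.
Check: d/dx[3 c x^{2} - \frac{5 \sin{\left(\frac{3 x}{2} \right)} \cos{\left(x \right)}}{4}] = 6 c x + \frac{5 \sin{\left(x \right)} \sin{\left(\frac{3 x}{2} \right)}}{4} - \frac{15 \cos{\left(x \right)} \cos{\left(\frac{3 x}{2} \right)}}{8} = f(x).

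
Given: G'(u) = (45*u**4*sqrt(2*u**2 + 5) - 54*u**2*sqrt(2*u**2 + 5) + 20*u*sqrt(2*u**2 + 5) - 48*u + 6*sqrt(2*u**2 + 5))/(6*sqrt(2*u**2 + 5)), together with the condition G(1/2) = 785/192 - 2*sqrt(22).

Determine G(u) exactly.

G(u) = 3*u**5/2 - 3*u**3 + 5*u**2/3 + u - 4*sqrt(2*u**2 + 5) + 7/2

For G(u) to be correct, d/du[G] must agree with the stated G'(u) identically.
A general antiderivative is 3*u**5/2 - 3*u**3 + 5*u**2/3 + u - 4*sqrt(2*u**2 + 5) + 5/2 + C.
The condition gives C = 785/192 - 2*sqrt(22) - (593/192 - 2*sqrt(22)) = 1.
So G(u) = 3*u**5/2 - 3*u**3 + 5*u**2/3 + u - 4*sqrt(2*u**2 + 5) + 7/2.
Check: d/du[3*u**5/2 - 3*u**3 + 5*u**2/3 + u - 4*sqrt(2*u**2 + 5) + 7/2] = (45*u**4*sqrt(2*u**2 + 5) - 54*u**2*sqrt(2*u**2 + 5) + 20*u*sqrt(2*u**2 + 5) - 48*u + 6*sqrt(2*u**2 + 5))/(6*sqrt(2*u**2 + 5)) = G'(u).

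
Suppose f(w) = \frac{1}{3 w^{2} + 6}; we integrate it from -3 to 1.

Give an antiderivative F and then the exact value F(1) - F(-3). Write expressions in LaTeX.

A candidate is checked by its d/dw: the result must match f(w).
F(w) = \frac{\sqrt{2} \operatorname{atan}{\left(\frac{\sqrt{2} w}{2} \right)}}{6} is an antiderivative of f.
Check: d/dw[\frac{\sqrt{2} \operatorname{atan}{\left(\frac{\sqrt{2} w}{2} \right)}}{6}] = \frac{1}{3 w^{2} + 6} = f(w).
F(1) = \frac{\sqrt{2} \operatorname{atan}{\left(\frac{\sqrt{2}}{2} \right)}}{6}; F(-3) = - \frac{\sqrt{2} \operatorname{atan}{\left(\frac{3 \sqrt{2}}{2} \right)}}{6}.
Integral = F(1) - F(-3) = \frac{\sqrt{2} \operatorname{atan}{\left(\frac{\sqrt{2}}{2} \right)}}{6} + \frac{\sqrt{2} \operatorname{atan}{\left(\frac{3 \sqrt{2}}{2} \right)}}{6}.

Antiderivative: F(w) = \frac{\sqrt{2} \operatorname{atan}{\left(\frac{\sqrt{2} w}{2} \right)}}{6}; value = \frac{\sqrt{2} \operatorname{atan}{\left(\frac{\sqrt{2}}{2} \right)}}{6} + \frac{\sqrt{2} \operatorname{atan}{\left(\frac{3 \sqrt{2}}{2} \right)}}{6}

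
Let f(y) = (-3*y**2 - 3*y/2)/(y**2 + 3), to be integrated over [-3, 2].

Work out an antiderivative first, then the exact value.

Any candidate F(y) must reproduce f(y) exactly when differentiated.
F(y) = -3*(4*y + log(y**2 + 3) - 4*sqrt(3)*atan(sqrt(3)*y/3))/4 is an antiderivative of f.
Check: d/dy[-3*(4*y + log(y**2 + 3) - 4*sqrt(3)*atan(sqrt(3)*y/3))/4] = (-6*y**2 - 3*y)/(2*y**2 + 6), which equals f(y).
F(2) = -6 - 3*log(7)/4 + 3*sqrt(3)*atan(2*sqrt(3)/3); F(-3) = -sqrt(3)*pi - 3*log(12)/4 + 9.
Integral = F(2) - F(-3) = -15 - 3*log(7)/4 + 3*log(12)/4 + 3*sqrt(3)*atan(2*sqrt(3)/3) + sqrt(3)*pi.

Antiderivative: F(y) = -3*(4*y + log(y**2 + 3) - 4*sqrt(3)*atan(sqrt(3)*y/3))/4; value = -15 - 3*log(7)/4 + 3*log(12)/4 + 3*sqrt(3)*atan(2*sqrt(3)/3) + sqrt(3)*pi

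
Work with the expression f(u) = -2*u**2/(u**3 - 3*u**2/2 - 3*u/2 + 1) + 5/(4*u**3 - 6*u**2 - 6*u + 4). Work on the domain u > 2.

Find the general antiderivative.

F(u) = -(9*log(u - 2) + 2*log(u - 1/2) + log(u + 1))/6 + C

Factor the denominator (2*(u - 2)*(u + 1)*(2*u - 1)) and decompose: f = -2/(3*(2*u - 1)) - 1/(6*(u + 1)) - 3/(2*(u - 2)); each piece integrates to a log, atan, or power term.
Check: d/du[-(9*log(u - 2) + 2*log(u - 1/2) + log(u + 1))/6] = (5 - 8*u**2)/(4*u**3 - 6*u**2 - 6*u + 4), which equals f(u).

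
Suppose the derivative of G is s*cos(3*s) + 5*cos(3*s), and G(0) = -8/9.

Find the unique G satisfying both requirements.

G(s) = s*sin(3*s)/3 + 5*sin(3*s)/3 + cos(3*s)/9 - 1

The integrand splits into summands that can be handled one at a time.
A general antiderivative is s*sin(3*s)/3 + 5*sin(3*s)/3 + cos(3*s)/9 + C.
The condition gives C = -8/9 - (1/9) = -1.
So G(s) = s*sin(3*s)/3 + 5*sin(3*s)/3 + cos(3*s)/9 - 1.
Check: d/ds[s*sin(3*s)/3 + 5*sin(3*s)/3 + cos(3*s)/9 - 1] = s*cos(3*s) + 5*cos(3*s) = G'(s).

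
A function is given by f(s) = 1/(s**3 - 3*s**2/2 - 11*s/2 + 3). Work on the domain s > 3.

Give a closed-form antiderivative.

Factor the denominator ((s - 3)*(s + 2)*(2*s - 1)) and decompose: f = -8/(25*(2*s - 1)) + 2/(25*(s + 2)) + 2/(25*(s - 3)); each piece integrates to a log, atan, or power term.
Check: d/ds[-4*log(2*s - 1)/25 + 2*log(s**2 - s - 6)/25] = 2/(2*s**3 - 3*s**2 - 11*s + 6), which equals f(s).

An antiderivative is F(s) = -4*log(2*s - 1)/25 + 2*log(s**2 - s - 6)/25.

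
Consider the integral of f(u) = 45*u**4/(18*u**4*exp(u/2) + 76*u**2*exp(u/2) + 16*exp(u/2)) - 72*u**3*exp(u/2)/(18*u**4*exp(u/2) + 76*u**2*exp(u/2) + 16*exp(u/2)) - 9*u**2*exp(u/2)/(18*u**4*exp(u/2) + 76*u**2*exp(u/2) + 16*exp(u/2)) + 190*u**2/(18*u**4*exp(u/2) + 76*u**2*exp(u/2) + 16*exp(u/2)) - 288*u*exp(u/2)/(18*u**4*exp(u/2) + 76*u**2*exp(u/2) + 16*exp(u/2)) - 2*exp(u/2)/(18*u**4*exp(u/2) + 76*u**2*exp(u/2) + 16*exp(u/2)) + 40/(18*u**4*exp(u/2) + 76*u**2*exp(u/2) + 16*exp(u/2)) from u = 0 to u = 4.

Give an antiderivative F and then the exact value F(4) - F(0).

The integrand splits into summands that can be handled one at a time.
F(u) = -2*log(3*u**2 + 2/3) - atan(u/2)/4 - 5*exp(-u/2) is an antiderivative of f.
Check: d/du[-2*log(3*u**2 + 2/3) - atan(u/2)/4 - 5*exp(-u/2)] = (45*u**4 - 72*u**3*exp(u/2) - 9*u**2*exp(u/2) + 190*u**2 - 288*u*exp(u/2) - 2*exp(u/2) + 40)/(18*u**4*exp(u/2) + 76*u**2*exp(u/2) + 16*exp(u/2)), which equals f(u).
F(4) = -2*log(146/3) - 5*exp(-2) - atan(2)/4; F(0) = -5 - 2*log(2/3).
Integral = F(4) - F(0) = -2*log(146/3) + 2*log(2/3) - 5*exp(-2) - atan(2)/4 + 5.

Antiderivative: F(u) = -2*log(3*u**2 + 2/3) - atan(u/2)/4 - 5*exp(-u/2); value = -2*log(146/3) + 2*log(2/3) - 5*exp(-2) - atan(2)/4 + 5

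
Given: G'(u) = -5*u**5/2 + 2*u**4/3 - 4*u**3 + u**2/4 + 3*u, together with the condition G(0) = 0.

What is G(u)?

G(u) = -5*u**6/12 + 2*u**5/15 - u**4 + u**3/12 + 3*u**2/2

The integrand splits into summands that can be handled one at a time.
A general antiderivative is -5*u**6/12 + 2*u**5/15 - u**4 + u**3/12 + 3*u**2/2 + C.
The condition gives C = 0 - (0) = 0.
So G(u) = -5*u**6/12 + 2*u**5/15 - u**4 + u**3/12 + 3*u**2/2.
Check: d/du[-5*u**6/12 + 2*u**5/15 - u**4 + u**3/12 + 3*u**2/2] = -5*u**5/2 + 2*u**4/3 - 4*u**3 + u**2/4 + 3*u = G'(u).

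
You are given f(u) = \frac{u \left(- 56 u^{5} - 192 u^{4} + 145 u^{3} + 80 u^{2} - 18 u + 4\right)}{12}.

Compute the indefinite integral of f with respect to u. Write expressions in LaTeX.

Any candidate F(u) must reproduce f(u) exactly when differentiated.
Check: d/du[\frac{4 u^{5} + 12 u^{3} + \left(8 u^{2} - 9\right) \left(- u^{5} - 4 u^{4} + 2 u^{3} - 2 u^{2} - 2\right) - 12}{12}] = - \frac{14 u^{6}}{3} - 16 u^{5} + \frac{145 u^{4}}{12} + \frac{20 u^{3}}{3} - \frac{3 u^{2}}{2} + \frac{u}{3}, which equals f(u).

F(u) = \frac{4 u^{5} + 12 u^{3} + \left(8 u^{2} - 9\right) \left(- u^{5} - 4 u^{4} + 2 u^{3} - 2 u^{2} - 2\right) - 12}{12} + C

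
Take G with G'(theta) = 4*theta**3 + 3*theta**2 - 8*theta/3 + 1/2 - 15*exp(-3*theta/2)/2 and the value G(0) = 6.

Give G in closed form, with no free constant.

G(theta) = theta**4 + theta**3 - 4*theta**2/3 + theta/2 + 1 + 5*exp(-3*theta/2)

Integrate term by term and add the pieces.
A general antiderivative is theta**4 + theta**3 - 4*theta**2/3 + theta/2 + 2 + 5*exp(-3*theta/2) + C.
The condition gives C = 6 - (7) = -1.
So G(theta) = theta**4 + theta**3 - 4*theta**2/3 + theta/2 + 1 + 5*exp(-3*theta/2).
Check: d/dtheta[theta**4 + theta**3 - 4*theta**2/3 + theta/2 + 1 + 5*exp(-3*theta/2)] = (24*theta**3*exp(3*theta/2) + 18*theta**2*exp(3*theta/2) - 16*theta*exp(3*theta/2) + 3*exp(3*theta/2) - 45)*exp(-3*theta/2)/6, which equals G'(theta).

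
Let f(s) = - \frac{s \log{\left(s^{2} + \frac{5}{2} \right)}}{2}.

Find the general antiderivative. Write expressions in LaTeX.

Differentiate the proposed F(s) back; it has to land on f(s) exactly.
Check: d/ds[- \frac{s^{2} \log{\left(s^{2} + \frac{5}{2} \right)}}{4} + \frac{s^{2}}{4} - \frac{5 \log{\left(2 s^{2} + 5 \right)}}{8}] = - \frac{s \log{\left(s^{2} + \frac{5}{2} \right)}}{2} = f(s).

F(s) = - \frac{s^{2} \log{\left(s^{2} + \frac{5}{2} \right)}}{4} + \frac{s^{2}}{4} - \frac{5 \log{\left(2 s^{2} + 5 \right)}}{8} + C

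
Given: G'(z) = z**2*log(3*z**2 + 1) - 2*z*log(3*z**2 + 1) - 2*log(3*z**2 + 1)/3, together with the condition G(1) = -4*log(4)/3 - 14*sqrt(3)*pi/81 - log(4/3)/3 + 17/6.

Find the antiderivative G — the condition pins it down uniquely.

G(z) = z**3*log(3*z**2 + 1)/3 - 2*z**3/9 - z**2*log(3*z**2 + 1) + z**2 - 2*z*log(3*z**2 + 1)/3 + 14*z/9 - log(z**2 + 1/3)/3 - 14*sqrt(3)*atan(sqrt(3)*z)/27 + 1/2

The integrand splits into summands that can be handled one at a time.
A general antiderivative is -2*z**3/9 + z**2 + 14*z/9 + (z**3/3 - z**2 - 2*z/3)*log(3*z**2 + 1) - log(z**2 + 1/3)/3 - 14*sqrt(3)*atan(sqrt(3)*z)/27 + C.
The condition gives C = -4*log(4)/3 - 14*sqrt(3)*pi/81 - log(4/3)/3 + 17/6 - (-4*log(4)/3 - 14*sqrt(3)*pi/81 - log(4/3)/3 + 7/3) = 1/2.
So G(z) = z**3*log(3*z**2 + 1)/3 - 2*z**3/9 - z**2*log(3*z**2 + 1) + z**2 - 2*z*log(3*z**2 + 1)/3 + 14*z/9 - log(z**2 + 1/3)/3 - 14*sqrt(3)*atan(sqrt(3)*z)/27 + 1/2.
Check: d/dz[z**3*log(3*z**2 + 1)/3 - 2*z**3/9 - z**2*log(3*z**2 + 1) + z**2 - 2*z*log(3*z**2 + 1)/3 + 14*z/9 - log(z**2 + 1/3)/3 - 14*sqrt(3)*atan(sqrt(3)*z)/27 + 1/2] = z**2*log(3*z**2 + 1) - 2*z*log(3*z**2 + 1) - 2*log(3*z**2 + 1)/3 = G'(z).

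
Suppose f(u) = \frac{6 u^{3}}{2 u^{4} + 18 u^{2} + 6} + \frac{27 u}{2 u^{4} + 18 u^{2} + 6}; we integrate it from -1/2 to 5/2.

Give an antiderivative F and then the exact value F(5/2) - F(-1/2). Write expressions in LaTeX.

Antiderivative: F(u) = \frac{3 \log{\left(\frac{u^{4}}{3} + 3 u^{2} + 1 \right)}}{4}; value = - \frac{3 \log{\left(\frac{85}{48} \right)}}{4} + \frac{3 \log{\left(\frac{1573}{48} \right)}}{4}

f matches the chain-rule pattern g'(h)*h' with inner function h(u) = \frac{u^{4}}{3} + 3 u^{2} + 1; substituting w = h(u) collapses the integral.
F(u) = \frac{3 \log{\left(\frac{u^{4}}{3} + 3 u^{2} + 1 \right)}}{4} is an antiderivative of f.
Check: d/du[\frac{3 \log{\left(\frac{u^{4}}{3} + 3 u^{2} + 1 \right)}}{4}] = \frac{6 u^{3} + 27 u}{2 u^{4} + 18 u^{2} + 6}, which equals f(u).
F(5/2) = \frac{3 \log{\left(\frac{1573}{48} \right)}}{4}; F(-1/2) = \frac{3 \log{\left(\frac{85}{48} \right)}}{4}.
Integral = F(5/2) - F(-1/2) = - \frac{3 \log{\left(\frac{85}{48} \right)}}{4} + \frac{3 \log{\left(\frac{1573}{48} \right)}}{4}.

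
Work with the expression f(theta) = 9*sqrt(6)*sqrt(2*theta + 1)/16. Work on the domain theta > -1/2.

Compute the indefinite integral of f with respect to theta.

Whatever form F(theta) takes, F'(theta) = f(theta) is non-negotiable.
Check: d/dtheta[3*sqrt(6)*(2*theta + 1)**(3/2)/16] = 9*sqrt(6)*sqrt(2*theta + 1)/16 = f(theta).

F(theta) = 3*sqrt(6)*(2*theta + 1)**(3/2)/16 + C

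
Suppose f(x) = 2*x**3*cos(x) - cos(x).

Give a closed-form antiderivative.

The integrand splits into summands that can be handled one at a time.
Check: d/dx[2*x**3*sin(x) + 6*x**2*cos(x) - 12*x*sin(x) - sin(x) - 12*cos(x)] = 2*x**3*cos(x) - cos(x) = f(x).

An antiderivative is F(x) = 2*x**3*sin(x) + 6*x**2*cos(x) - 12*x*sin(x) - sin(x) - 12*cos(x).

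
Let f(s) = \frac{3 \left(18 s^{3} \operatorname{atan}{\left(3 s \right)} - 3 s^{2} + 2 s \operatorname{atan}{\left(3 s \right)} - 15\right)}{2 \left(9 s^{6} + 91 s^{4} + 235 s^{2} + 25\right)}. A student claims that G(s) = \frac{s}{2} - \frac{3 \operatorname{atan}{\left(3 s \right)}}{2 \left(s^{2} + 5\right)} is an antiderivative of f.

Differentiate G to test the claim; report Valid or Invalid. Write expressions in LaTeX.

Invalid: d/ds[G] - f = \frac{1}{2}, which is not 0.

d/ds[G] = \frac{9 s^{6} + 91 s^{4} + 54 s^{3} \operatorname{atan}{\left(3 s \right)} + 226 s^{2} + 6 s \operatorname{atan}{\left(3 s \right)} - 20}{18 s^{6} + 182 s^{4} + 470 s^{2} + 50}
d/ds[G] - f(s) = \frac{1}{2} != 0.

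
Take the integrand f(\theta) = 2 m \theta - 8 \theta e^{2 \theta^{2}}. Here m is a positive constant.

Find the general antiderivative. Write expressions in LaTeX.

F(\theta) = m \theta^{2} - 2 e^{2 \theta^{2}} + C

Integrate term by term and add the pieces.
Check: d/d\theta[m \theta^{2} - 2 e^{2 \theta^{2}}] = 2 m \theta - 8 \theta e^{2 \theta^{2}} = f(\theta).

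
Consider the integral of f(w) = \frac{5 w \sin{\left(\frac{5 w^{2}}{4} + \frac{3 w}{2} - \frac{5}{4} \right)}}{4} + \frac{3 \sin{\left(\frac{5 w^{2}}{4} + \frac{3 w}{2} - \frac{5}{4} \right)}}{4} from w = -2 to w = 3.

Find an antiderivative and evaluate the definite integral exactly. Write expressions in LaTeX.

The substitution u = \frac{5 w^{2}}{4} + \frac{3 w}{2} - \frac{5}{4} works: f is exactly (dF/du)*(du/dw) for that inner function.
F(w) = - \frac{\cos{\left(\frac{5 w^{2}}{4} + \frac{3 w}{2} - \frac{5}{4} \right)}}{2} is an antiderivative of f.
Check: d/dw[- \frac{\cos{\left(\frac{5 w^{2}}{4} + \frac{3 w}{2} - \frac{5}{4} \right)}}{2}] = \frac{5 w \sin{\left(\frac{5 w^{2}}{4} + \frac{3 w}{2} - \frac{5}{4} \right)}}{4} + \frac{3 \sin{\left(\frac{5 w^{2}}{4} + \frac{3 w}{2} - \frac{5}{4} \right)}}{4} = f(w).
F(3) = - \frac{\cos{\left(\frac{29}{2} \right)}}{2}; F(-2) = - \frac{\cos{\left(\frac{3}{4} \right)}}{2}.
Integral = F(3) - F(-2) = - \frac{\cos{\left(\frac{29}{2} \right)}}{2} + \frac{\cos{\left(\frac{3}{4} \right)}}{2}.

Antiderivative: F(w) = - \frac{\cos{\left(\frac{5 w^{2}}{4} + \frac{3 w}{2} - \frac{5}{4} \right)}}{2}; value = - \frac{\cos{\left(\frac{29}{2} \right)}}{2} + \frac{\cos{\left(\frac{3}{4} \right)}}{2}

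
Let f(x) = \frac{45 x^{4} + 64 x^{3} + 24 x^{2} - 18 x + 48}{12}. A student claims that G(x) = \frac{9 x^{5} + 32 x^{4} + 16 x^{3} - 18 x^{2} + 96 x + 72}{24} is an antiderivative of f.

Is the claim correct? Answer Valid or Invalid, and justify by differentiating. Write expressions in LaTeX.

Invalid: d/dx[G] - f = - \frac{15 x^{4}}{8}, which is not 0.

d/dx[G] = \frac{15 x^{4}}{8} + \frac{16 x^{3}}{3} + 2 x^{2} - \frac{3 x}{2} + 4
d/dx[G] - f(x) = - \frac{15 x^{4}}{8} != 0.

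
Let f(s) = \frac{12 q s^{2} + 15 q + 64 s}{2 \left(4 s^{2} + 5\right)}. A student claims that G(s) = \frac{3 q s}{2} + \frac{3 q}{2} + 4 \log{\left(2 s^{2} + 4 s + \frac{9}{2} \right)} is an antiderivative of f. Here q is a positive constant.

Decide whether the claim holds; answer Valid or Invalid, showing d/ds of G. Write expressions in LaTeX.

d/ds[G] = \frac{12 q s^{2} + 24 q s + 27 q + 64 s + 64}{8 s^{2} + 16 s + 18}
d/ds[G] - f(s) = \frac{- 128 s^{2} - 128 s + 160}{16 s^{4} + 32 s^{3} + 56 s^{2} + 40 s + 45} != 0.

Invalid: d/ds[G] - f = \frac{- 128 s^{2} - 128 s + 160}{16 s^{4} + 32 s^{3} + 56 s^{2} + 40 s + 45}, which is not 0.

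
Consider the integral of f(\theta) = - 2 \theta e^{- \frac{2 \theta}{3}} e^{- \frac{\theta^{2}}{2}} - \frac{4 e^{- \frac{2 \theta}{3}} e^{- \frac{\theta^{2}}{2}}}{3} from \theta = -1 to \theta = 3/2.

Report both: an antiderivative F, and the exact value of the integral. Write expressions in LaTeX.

f matches the chain-rule pattern g'(h)*h' with inner function h(\theta) = - \frac{\theta^{2}}{2} - \frac{2 \theta}{3}; substituting u = h(\theta) collapses the integral.
F(\theta) = 2 e^{- \frac{\theta^{2}}{2} - \frac{2 \theta}{3}} is an antiderivative of f.
Check: d/d\theta[2 e^{- \frac{\theta^{2}}{2} - \frac{2 \theta}{3}}] = \frac{\left(- 6 \theta - 4\right) e^{- \frac{2 \theta}{3}} e^{- \frac{\theta^{2}}{2}}}{3}, which equals f(\theta).
F(3/2) = \frac{2}{e^{\frac{17}{8}}}; F(-1) = 2 e^{\frac{1}{6}}.
Integral = F(3/2) - F(-1) = - 2 e^{\frac{1}{6}} + \frac{2}{e^{\frac{17}{8}}}.

Antiderivative: F(\theta) = 2 e^{- \frac{\theta^{2}}{2} - \frac{2 \theta}{3}}; value = - 2 e^{\frac{1}{6}} + \frac{2}{e^{\frac{17}{8}}}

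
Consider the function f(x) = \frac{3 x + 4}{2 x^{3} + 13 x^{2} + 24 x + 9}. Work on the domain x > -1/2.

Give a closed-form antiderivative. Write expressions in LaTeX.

An antiderivative is F(x) = \frac{\log{\left(x + \frac{1}{2} \right)}}{5} - \frac{\log{\left(x + 3 \right)}}{5} - \frac{1}{x + 3}.

Factor the denominator (\left(x + 3\right)^{2} \left(2 x + 1\right)) and decompose: f = \frac{2}{5 \left(2 x + 1\right)} - \frac{1}{5 \left(x + 3\right)} + \frac{1}{\left(x + 3\right)^{2}}; each piece integrates to a log, atan, or power term.
Check: d/dx[\frac{\log{\left(x + \frac{1}{2} \right)}}{5} - \frac{\log{\left(x + 3 \right)}}{5} - \frac{1}{x + 3}] = \frac{3 x + 4}{2 x^{3} + 13 x^{2} + 24 x + 9} = f(x).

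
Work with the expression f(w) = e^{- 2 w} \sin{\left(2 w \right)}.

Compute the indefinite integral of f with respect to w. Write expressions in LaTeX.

F(w) = - \frac{e^{- 2 w} \sin{\left(2 w \right)}}{4} - \frac{e^{- 2 w} \cos{\left(2 w \right)}}{4} + C

Since d/dw undoes antidifferentiation here, F'(w) = f(w) is required of F(w).
Check: d/dw[- \frac{e^{- 2 w} \sin{\left(2 w \right)}}{4} - \frac{e^{- 2 w} \cos{\left(2 w \right)}}{4}] = e^{- 2 w} \sin{\left(2 w \right)} = f(w).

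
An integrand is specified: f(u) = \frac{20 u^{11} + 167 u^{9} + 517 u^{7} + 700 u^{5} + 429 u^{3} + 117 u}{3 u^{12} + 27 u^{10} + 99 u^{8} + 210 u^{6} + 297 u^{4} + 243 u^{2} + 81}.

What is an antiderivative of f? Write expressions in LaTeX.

An antiderivative is F(u) = \frac{3 u^{4} + 3 u^{2} + 10 \left(u^{2} + 1\right) \left(u^{4} + 4 u^{2} + 3\right) \log{\left(u^{4} + u^{2} + 3 \right)}}{6 \left(u^{2} + 1\right) \left(u^{4} + 4 u^{2} + 3\right)}.

Any candidate F(u) must reproduce f(u) exactly when differentiated.
Check: d/du[\frac{3 u^{4} + 3 u^{2} + 10 \left(u^{2} + 1\right) \left(u^{4} + 4 u^{2} + 3\right) \log{\left(u^{4} + u^{2} + 3 \right)}}{6 \left(u^{2} + 1\right) \left(u^{4} + 4 u^{2} + 3\right)}] = \frac{20 u^{11} + 167 u^{9} + 517 u^{7} + 700 u^{5} + 429 u^{3} + 117 u}{3 u^{12} + 27 u^{10} + 99 u^{8} + 210 u^{6} + 297 u^{4} + 243 u^{2} + 81} = f(u).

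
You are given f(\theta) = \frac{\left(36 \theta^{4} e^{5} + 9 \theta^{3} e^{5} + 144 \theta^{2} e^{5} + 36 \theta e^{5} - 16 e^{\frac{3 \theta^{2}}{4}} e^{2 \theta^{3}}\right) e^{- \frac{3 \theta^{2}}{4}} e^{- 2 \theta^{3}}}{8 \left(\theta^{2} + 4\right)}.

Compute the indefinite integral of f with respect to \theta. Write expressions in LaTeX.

Differentiate the proposed F(\theta) back; it has to land on f(\theta) exactly.
Check: d/d\theta[- \frac{4 \operatorname{atan}{\left(\frac{\theta}{2} \right)} + 3 e^{5} e^{- \frac{3 \theta^{2}}{4}} e^{- 2 \theta^{3}}}{4}] = \frac{36 \theta^{4} e^{5} + 9 \theta^{3} e^{5} + 144 \theta^{2} e^{5} + 36 \theta e^{5} - 16 e^{\frac{3 \theta^{2}}{4}} e^{2 \theta^{3}}}{8 \theta^{2} e^{\frac{3 \theta^{2}}{4}} e^{2 \theta^{3}} + 32 e^{\frac{3 \theta^{2}}{4}} e^{2 \theta^{3}}}, which equals f(\theta).

F(\theta) = - \frac{4 \operatorname{atan}{\left(\frac{\theta}{2} \right)} + 3 e^{5} e^{- \frac{3 \theta^{2}}{4}} e^{- 2 \theta^{3}}}{4} + C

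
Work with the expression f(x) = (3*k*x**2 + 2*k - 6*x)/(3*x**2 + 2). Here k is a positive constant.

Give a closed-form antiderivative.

An antiderivative is F(x) = k*x - log(3*x**2 + 2).

A candidate is checked by its d/dx: the result must match f(x).
Check: d/dx[k*x - log(3*x**2 + 2)] = (3*k*x**2 + 2*k - 6*x)/(3*x**2 + 2) = f(x).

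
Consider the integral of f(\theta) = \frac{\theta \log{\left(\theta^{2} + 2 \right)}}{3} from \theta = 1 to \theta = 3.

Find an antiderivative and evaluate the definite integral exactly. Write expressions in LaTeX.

A first test for any F(\theta): its \theta-derivative must equal f(\theta) identically.
F(\theta) = \frac{\theta^{2} \log{\left(\theta^{2} + 2 \right)}}{6} - \frac{\theta^{2}}{6} + \frac{\log{\left(\theta^{2} + 2 \right)}}{3} is an antiderivative of f.
Check: d/d\theta[\frac{\theta^{2} \log{\left(\theta^{2} + 2 \right)}}{6} - \frac{\theta^{2}}{6} + \frac{\log{\left(\theta^{2} + 2 \right)}}{3}] = \frac{\theta \log{\left(\theta^{2} + 2 \right)}}{3} = f(\theta).
F(3) = - \frac{3}{2} + \frac{11 \log{\left(11 \right)}}{6}; F(1) = - \frac{1}{6} + \frac{\log{\left(3 \right)}}{2}.
Integral = F(3) - F(1) = - \frac{4}{3} - \frac{\log{\left(3 \right)}}{2} + \frac{11 \log{\left(11 \right)}}{6}.

Antiderivative: F(\theta) = \frac{\theta^{2} \log{\left(\theta^{2} + 2 \right)}}{6} - \frac{\theta^{2}}{6} + \frac{\log{\left(\theta^{2} + 2 \right)}}{3}; value = - \frac{4}{3} - \frac{\log{\left(3 \right)}}{2} + \frac{11 \log{\left(11 \right)}}{6}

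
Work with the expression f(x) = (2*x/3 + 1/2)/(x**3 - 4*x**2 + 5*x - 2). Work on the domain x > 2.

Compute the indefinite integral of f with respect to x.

The denominator factors as 6*(x - 2)*(x - 1)**2; partial fractions split f into directly integrable pieces: -11/(6*(x - 1)) - 7/(6*(x - 1)**2) + 11/(6*(x - 2)).
Check: d/dx[(11*(x - 1)*log(x - 2) - 11*(x - 1)*log(x - 1) + 7)/(6*(x - 1))] = (4*x + 3)/(6*x**3 - 24*x**2 + 30*x - 12), which equals f(x).

F(x) = (11*(x - 1)*log(x - 2) - 11*(x - 1)*log(x - 1) + 7)/(6*(x - 1)) + C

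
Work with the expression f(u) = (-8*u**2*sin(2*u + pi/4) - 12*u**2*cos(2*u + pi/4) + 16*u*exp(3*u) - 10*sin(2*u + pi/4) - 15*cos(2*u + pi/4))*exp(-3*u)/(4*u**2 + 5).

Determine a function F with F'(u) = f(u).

An antiderivative is F(u) = (2*exp(3*u)*log(4*u**2 + 5) + cos(2*u + pi/4))*exp(-3*u).

Whatever form F(u) takes, F'(u) = f(u) is non-negotiable.
Check: d/du[(2*exp(3*u)*log(4*u**2 + 5) + cos(2*u + pi/4))*exp(-3*u)] = (-8*u**2*sin(2*u + pi/4) - 12*u**2*cos(2*u + pi/4) + 16*u*exp(3*u) - 10*sin(2*u + pi/4) - 15*cos(2*u + pi/4))/(4*u**2*exp(3*u) + 5*exp(3*u)), which equals f(u).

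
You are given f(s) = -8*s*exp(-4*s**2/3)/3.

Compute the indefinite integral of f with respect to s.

The substitution u = -4*s**2/3 works: f is exactly (dF/du)*(du/ds) for that inner function.
Check: d/ds[exp(-4*s**2/3)] = -8*s*exp(-4*s**2/3)/3 = f(s).

F(s) = exp(-4*s**2/3) + C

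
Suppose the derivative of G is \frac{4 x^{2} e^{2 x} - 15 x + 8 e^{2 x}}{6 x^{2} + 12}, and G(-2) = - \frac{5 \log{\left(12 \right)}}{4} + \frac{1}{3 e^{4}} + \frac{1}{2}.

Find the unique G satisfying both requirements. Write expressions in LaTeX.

Differentiate the proposed G(x) back; it has to land on the given G'(x).
A general antiderivative is \frac{e^{2 x}}{3} - \frac{5 \log{\left(2 x^{2} + 4 \right)}}{4} + C.
The condition gives C = - \frac{5 \log{\left(12 \right)}}{4} + \frac{1}{3 e^{4}} + \frac{1}{2} - (- \frac{5 \log{\left(12 \right)}}{4} + \frac{1}{3 e^{4}}) = \frac{1}{2}.
So G(x) = \frac{4 e^{2 x} - 15 \log{\left(2 x^{2} + 4 \right)} + 6}{12}.
Check: d/dx[\frac{4 e^{2 x} - 15 \log{\left(2 x^{2} + 4 \right)} + 6}{12}] = \frac{4 x^{2} e^{2 x} - 15 x + 8 e^{2 x}}{6 x^{2} + 12} = G'(x).

G(x) = \frac{4 e^{2 x} - 15 \log{\left(2 x^{2} + 4 \right)} + 6}{12}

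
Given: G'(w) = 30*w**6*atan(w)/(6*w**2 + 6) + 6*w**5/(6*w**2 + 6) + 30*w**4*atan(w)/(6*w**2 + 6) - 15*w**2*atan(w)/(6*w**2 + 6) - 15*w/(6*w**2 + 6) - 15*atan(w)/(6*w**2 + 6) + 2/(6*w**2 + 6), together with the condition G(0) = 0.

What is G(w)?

G'(w) has the shape u'v + uv' for u = w**5 - 5*w/2 + 1/3 and v = atan(w) — it is the derivative of the product u*v.
A general antiderivative is -(-2*w**5 + 5*w - 2/3)*atan(w)/2 + C.
The condition gives C = 0 - (0) = 0.
So G(w) = -(-2*w**5 + 5*w - 2/3)*atan(w)/2.
Check: d/dw[-(-2*w**5 + 5*w - 2/3)*atan(w)/2] = (30*w**6*atan(w) + 6*w**5 + 30*w**4*atan(w) - 15*w**2*atan(w) - 15*w - 15*atan(w) + 2)/(6*w**2 + 6), which equals G'(w).

G(w) = -(-2*w**5 + 5*w - 2/3)*atan(w)/2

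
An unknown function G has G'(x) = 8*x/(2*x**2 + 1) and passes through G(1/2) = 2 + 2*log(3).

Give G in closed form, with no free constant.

The substitution u = 4*x**2 + 2 works: G'(x) is exactly (dG/du)*(du/dx) for that inner function.
A general antiderivative is 2*log(4*x**2 + 2) + C.
The condition gives C = 2 + 2*log(3) - (2*log(3)) = 2.
So G(x) = 2*(log(4*x**2 + 2) + 1).
Check: d/dx[2*(log(4*x**2 + 2) + 1)] = 8*x/(2*x**2 + 1) = G'(x).

G(x) = 2*(log(4*x**2 + 2) + 1)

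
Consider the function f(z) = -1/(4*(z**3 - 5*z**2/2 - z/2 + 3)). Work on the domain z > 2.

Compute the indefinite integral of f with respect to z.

F(z) = -(5*log(z - 2) - 6*log(z - 3/2) + log(z + 1))/30 + C

Factor the denominator (2*(z - 2)*(z + 1)*(2*z - 3)) and decompose: f = 2/(5*(2*z - 3)) - 1/(30*(z + 1)) - 1/(6*(z - 2)); each piece integrates to a log, atan, or power term.
Check: d/dz[-(5*log(z - 2) - 6*log(z - 3/2) + log(z + 1))/30] = -1/(4*z**3 - 10*z**2 - 2*z + 12), which equals f(z).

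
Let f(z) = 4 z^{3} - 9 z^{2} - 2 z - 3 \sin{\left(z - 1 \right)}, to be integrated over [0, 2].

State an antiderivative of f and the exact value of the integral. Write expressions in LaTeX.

Antiderivative: F(z) = z^{4} - 3 z^{3} - z^{2} + 3 \cos{\left(z - 1 \right)}; value = -12

Integrate term by term and add the pieces.
F(z) = z^{4} - 3 z^{3} - z^{2} + 3 \cos{\left(z - 1 \right)} is an antiderivative of f.
Check: d/dz[z^{4} - 3 z^{3} - z^{2} + 3 \cos{\left(z - 1 \right)}] = 4 z^{3} - 9 z^{2} - 2 z - 3 \sin{\left(z - 1 \right)} = f(z).
F(2) = -12 + 3 \cos{\left(1 \right)}; F(0) = 3 \cos{\left(1 \right)}.
Integral = F(2) - F(0) = -12.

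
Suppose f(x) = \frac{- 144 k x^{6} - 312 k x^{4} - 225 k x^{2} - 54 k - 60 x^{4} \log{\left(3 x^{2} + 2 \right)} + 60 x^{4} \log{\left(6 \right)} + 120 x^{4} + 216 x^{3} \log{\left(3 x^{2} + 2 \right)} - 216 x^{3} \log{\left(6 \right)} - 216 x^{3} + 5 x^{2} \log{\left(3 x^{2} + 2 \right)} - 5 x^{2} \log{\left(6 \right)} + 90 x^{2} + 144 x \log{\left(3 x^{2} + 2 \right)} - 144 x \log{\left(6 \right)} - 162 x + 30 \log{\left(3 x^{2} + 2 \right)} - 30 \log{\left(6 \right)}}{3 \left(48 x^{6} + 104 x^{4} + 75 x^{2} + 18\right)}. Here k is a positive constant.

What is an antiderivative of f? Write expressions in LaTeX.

A first test for any F(x): its x-derivative must equal f(x) identically.
Check: d/dx[- \frac{12 k x^{3} + 9 k x - 5 x \log{\left(\frac{x^{2}}{2} + \frac{1}{3} \right)} + 9 \log{\left(\frac{x^{2}}{2} + \frac{1}{3} \right)}}{3 \left(4 x^{2} + 3\right)}] = \frac{- 144 k x^{6} - 312 k x^{4} - 225 k x^{2} - 54 k - 60 x^{4} \log{\left(3 x^{2} + 2 \right)} + 60 x^{4} \log{\left(6 \right)} + 120 x^{4} + 216 x^{3} \log{\left(3 x^{2} + 2 \right)} - 216 x^{3} \log{\left(6 \right)} - 216 x^{3} + 5 x^{2} \log{\left(3 x^{2} + 2 \right)} - 5 x^{2} \log{\left(6 \right)} + 90 x^{2} + 144 x \log{\left(3 x^{2} + 2 \right)} - 144 x \log{\left(6 \right)} - 162 x + 30 \log{\left(3 x^{2} + 2 \right)} - 30 \log{\left(6 \right)}}{144 x^{6} + 312 x^{4} + 225 x^{2} + 54}, which equals f(x).

An antiderivative is F(x) = - \frac{12 k x^{3} + 9 k x - 5 x \log{\left(\frac{x^{2}}{2} + \frac{1}{3} \right)} + 9 \log{\left(\frac{x^{2}}{2} + \frac{1}{3} \right)}}{3 \left(4 x^{2} + 3\right)}.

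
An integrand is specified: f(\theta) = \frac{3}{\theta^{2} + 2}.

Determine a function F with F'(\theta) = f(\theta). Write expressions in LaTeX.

An antiderivative is F(\theta) = \frac{3 \sqrt{2} \operatorname{atan}{\left(\frac{\sqrt{2} \theta}{2} \right)}}{2}.

A first test for any F(\theta): its \theta-derivative must equal f(\theta) identically.
Check: d/d\theta[\frac{3 \sqrt{2} \operatorname{atan}{\left(\frac{\sqrt{2} \theta}{2} \right)}}{2}] = \frac{3}{\theta^{2} + 2} = f(\theta).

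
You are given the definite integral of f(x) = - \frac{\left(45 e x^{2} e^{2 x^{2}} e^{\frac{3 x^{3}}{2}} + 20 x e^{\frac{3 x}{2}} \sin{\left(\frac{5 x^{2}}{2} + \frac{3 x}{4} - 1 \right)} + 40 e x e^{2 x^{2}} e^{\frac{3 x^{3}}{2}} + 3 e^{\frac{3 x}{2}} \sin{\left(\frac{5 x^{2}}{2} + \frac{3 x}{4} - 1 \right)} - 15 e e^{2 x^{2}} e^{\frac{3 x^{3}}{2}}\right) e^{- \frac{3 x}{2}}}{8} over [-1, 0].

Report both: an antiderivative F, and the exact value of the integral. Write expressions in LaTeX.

An antiderivative F(x) passes only if d/dx[F] lands on f(x) exactly.
F(x) = \frac{\cos{\left(\frac{5 x^{2}}{2} + \frac{3 x}{4} - 1 \right)}}{2} - \frac{5 e e^{- \frac{3 x}{2}} e^{2 x^{2}} e^{\frac{3 x^{3}}{2}}}{4} is an antiderivative of f.
Check: d/dx[\frac{\cos{\left(\frac{5 x^{2}}{2} + \frac{3 x}{4} - 1 \right)}}{2} - \frac{5 e e^{- \frac{3 x}{2}} e^{2 x^{2}} e^{\frac{3 x^{3}}{2}}}{4}] = \frac{\left(- 45 e x^{2} e^{2 x^{2}} e^{\frac{3 x^{3}}{2}} - 20 x e^{\frac{3 x}{2}} \sin{\left(\frac{5 x^{2}}{2} + \frac{3 x}{4} - 1 \right)} - 40 e x e^{2 x^{2}} e^{\frac{3 x^{3}}{2}} - 3 e^{\frac{3 x}{2}} \sin{\left(\frac{5 x^{2}}{2} + \frac{3 x}{4} - 1 \right)} + 15 e e^{2 x^{2}} e^{\frac{3 x^{3}}{2}}\right) e^{- \frac{3 x}{2}}}{8}, which equals f(x).
F(0) = - \frac{5 e}{4} + \frac{\cos{\left(1 \right)}}{2}; F(-1) = - \frac{5 e^{3}}{4} + \frac{\cos{\left(\frac{3}{4} \right)}}{2}.
Integral = F(0) - F(-1) = - \frac{5 e}{4} - \frac{\cos{\left(\frac{3}{4} \right)}}{2} + \frac{\cos{\left(1 \right)}}{2} + \frac{5 e^{3}}{4}.

Antiderivative: F(x) = \frac{\cos{\left(\frac{5 x^{2}}{2} + \frac{3 x}{4} - 1 \right)}}{2} - \frac{5 e e^{- \frac{3 x}{2}} e^{2 x^{2}} e^{\frac{3 x^{3}}{2}}}{4}; value = - \frac{5 e}{4} - \frac{\cos{\left(\frac{3}{4} \right)}}{2} + \frac{\cos{\left(1 \right)}}{2} + \frac{5 e^{3}}{4}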